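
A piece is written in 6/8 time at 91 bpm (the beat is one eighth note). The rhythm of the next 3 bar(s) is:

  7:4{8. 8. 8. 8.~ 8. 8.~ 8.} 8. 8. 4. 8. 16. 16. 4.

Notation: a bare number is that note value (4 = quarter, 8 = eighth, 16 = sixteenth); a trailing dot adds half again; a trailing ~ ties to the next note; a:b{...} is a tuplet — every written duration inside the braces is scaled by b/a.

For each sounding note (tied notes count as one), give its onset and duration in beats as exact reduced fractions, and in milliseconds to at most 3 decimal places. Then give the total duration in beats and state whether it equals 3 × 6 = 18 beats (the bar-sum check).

1) 0.0ms=0b +565.149ms=6/7b
2) 565.149ms=6/7b +565.149ms=6/7b
3) 1130.298ms=12/7b +565.149ms=6/7b
4) 1695.447ms=18/7b +1130.298ms=12/7b
5) 2825.746ms=30/7b +1130.298ms=12/7b
6) 3956.044ms=6b +989.011ms=3/2b
7) 4945.055ms=15/2b +989.011ms=3/2b
8) 5934.066ms=9b +1978.022ms=3b
9) 7912.088ms=12b +989.011ms=3/2b
10) 8901.099ms=27/2b +494.505ms=3/4b
11) 9395.604ms=57/4b +494.505ms=3/4b
12) 9890.11ms=15b +1978.022ms=3b
Σ=18b of 18 (91bpm 6/8) — PASS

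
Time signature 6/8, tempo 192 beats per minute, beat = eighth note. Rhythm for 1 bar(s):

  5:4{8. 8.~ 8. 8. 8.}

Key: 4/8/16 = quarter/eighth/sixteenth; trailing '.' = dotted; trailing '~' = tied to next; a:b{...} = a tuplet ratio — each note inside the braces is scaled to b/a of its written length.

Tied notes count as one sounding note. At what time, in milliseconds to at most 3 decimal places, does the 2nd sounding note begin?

note 2 onset = 6/5b = 375.0ms

1. 0.0ms @ 0 + 375.0ms (6/5)
2. 375.0ms @ 6/5 + 750.0ms (12/5)
3. 1125.0ms @ 18/5 + 375.0ms (6/5)
4. 1500.0ms @ 24/5 + 375.0ms (6/5)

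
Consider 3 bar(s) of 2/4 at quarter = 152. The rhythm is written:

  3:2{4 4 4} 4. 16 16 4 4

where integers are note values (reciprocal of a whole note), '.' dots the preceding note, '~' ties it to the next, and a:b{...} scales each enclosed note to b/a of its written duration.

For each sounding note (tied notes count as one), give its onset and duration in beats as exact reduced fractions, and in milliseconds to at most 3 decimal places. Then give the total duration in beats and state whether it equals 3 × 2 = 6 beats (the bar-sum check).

1) 0.0ms=0b +263.158ms=2/3b
2) 263.158ms=2/3b +263.158ms=2/3b
3) 526.316ms=4/3b +263.158ms=2/3b
4) 789.474ms=2b +592.105ms=3/2b
5) 1381.579ms=7/2b +98.684ms=1/4b
6) 1480.263ms=15/4b +98.684ms=1/4b
7) 1578.947ms=4b +394.737ms=1b
8) 1973.684ms=5b +394.737ms=1b
Σ=6b of 6 (152bpm 2/4) — PASS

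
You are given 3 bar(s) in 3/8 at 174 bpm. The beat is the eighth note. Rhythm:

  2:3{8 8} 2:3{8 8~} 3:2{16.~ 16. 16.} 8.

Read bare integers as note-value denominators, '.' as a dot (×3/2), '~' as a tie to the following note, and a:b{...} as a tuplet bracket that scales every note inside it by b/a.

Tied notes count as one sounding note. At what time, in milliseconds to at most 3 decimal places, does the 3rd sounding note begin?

1. 0.0ms @ 0 + 517.241ms (3/2)
2. 517.241ms @ 3/2 + 517.241ms (3/2)
3. 1034.483ms @ 3 + 517.241ms (3/2)
4. 1551.724ms @ 9/2 + 862.069ms (5/2)
5. 2413.793ms @ 7 + 172.414ms (1/2)
6. 2586.207ms @ 15/2 + 517.241ms (3/2)

note 3 onset = 3b = 1034.483ms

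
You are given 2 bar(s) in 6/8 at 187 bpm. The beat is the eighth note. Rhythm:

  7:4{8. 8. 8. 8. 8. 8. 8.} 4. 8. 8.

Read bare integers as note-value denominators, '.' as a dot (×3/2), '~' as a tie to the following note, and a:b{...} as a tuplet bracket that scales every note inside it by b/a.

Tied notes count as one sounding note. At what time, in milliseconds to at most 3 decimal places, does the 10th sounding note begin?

note 10 onset = 21/2b = 3368.984ms

1. 0.0ms @ 0 + 275.019ms (6/7)
2. 275.019ms @ 6/7 + 275.019ms (6/7)
3. 550.038ms @ 12/7 + 275.019ms (6/7)
4. 825.057ms @ 18/7 + 275.019ms (6/7)
5. 1100.076ms @ 24/7 + 275.019ms (6/7)
6. 1375.095ms @ 30/7 + 275.019ms (6/7)
7. 1650.115ms @ 36/7 + 275.019ms (6/7)
8. 1925.134ms @ 6 + 962.567ms (3)
9. 2887.701ms @ 9 + 481.283ms (3/2)
10. 3368.984ms @ 21/2 + 481.283ms (3/2)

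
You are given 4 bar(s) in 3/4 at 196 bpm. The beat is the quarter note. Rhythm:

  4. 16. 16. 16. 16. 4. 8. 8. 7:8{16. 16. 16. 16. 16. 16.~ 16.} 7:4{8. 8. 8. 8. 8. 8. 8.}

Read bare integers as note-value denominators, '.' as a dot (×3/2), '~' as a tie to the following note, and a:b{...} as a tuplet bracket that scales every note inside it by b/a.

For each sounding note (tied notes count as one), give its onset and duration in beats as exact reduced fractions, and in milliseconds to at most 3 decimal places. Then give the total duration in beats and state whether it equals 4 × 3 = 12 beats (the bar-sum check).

1) 0.0ms=0b +459.184ms=3/2b
2) 459.184ms=3/2b +114.796ms=3/8b
3) 573.98ms=15/8b +114.796ms=3/8b
4) 688.776ms=9/4b +114.796ms=3/8b
5) 803.571ms=21/8b +114.796ms=3/8b
6) 918.367ms=3b +459.184ms=3/2b
7) 1377.551ms=9/2b +229.592ms=3/4b
8) 1607.143ms=21/4b +229.592ms=3/4b
9) 1836.735ms=6b +131.195ms=3/7b
10) 1967.93ms=45/7b +131.195ms=3/7b
11) 2099.125ms=48/7b +131.195ms=3/7b
12) 2230.321ms=51/7b +131.195ms=3/7b
13) 2361.516ms=54/7b +131.195ms=3/7b
14) 2492.711ms=57/7b +262.391ms=6/7b
15) 2755.102ms=9b +131.195ms=3/7b
16) 2886.297ms=66/7b +131.195ms=3/7b
17) 3017.493ms=69/7b +131.195ms=3/7b
18) 3148.688ms=72/7b +131.195ms=3/7b
19) 3279.883ms=75/7b +131.195ms=3/7b
20) 3411.079ms=78/7b +131.195ms=3/7b
21) 3542.274ms=81/7b +131.195ms=3/7b
Σ=12b of 12 (196bpm 3/4) — PASS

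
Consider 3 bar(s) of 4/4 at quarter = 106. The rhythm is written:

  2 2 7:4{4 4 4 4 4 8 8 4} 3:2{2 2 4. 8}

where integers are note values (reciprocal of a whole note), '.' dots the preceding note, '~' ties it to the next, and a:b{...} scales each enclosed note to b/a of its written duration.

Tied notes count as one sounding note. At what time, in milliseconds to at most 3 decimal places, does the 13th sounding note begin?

note 13 onset = 32/3b = 6037.736ms

1. 0.0ms @ 0 + 1132.075ms (2)
2. 1132.075ms @ 2 + 1132.075ms (2)
3. 2264.151ms @ 4 + 323.45ms (4/7)
4. 2587.601ms @ 32/7 + 323.45ms (4/7)
5. 2911.051ms @ 36/7 + 323.45ms (4/7)
6. 3234.501ms @ 40/7 + 323.45ms (4/7)
7. 3557.951ms @ 44/7 + 323.45ms (4/7)
8. 3881.402ms @ 48/7 + 161.725ms (2/7)
9. 4043.127ms @ 50/7 + 161.725ms (2/7)
10. 4204.852ms @ 52/7 + 323.45ms (4/7)
11. 4528.302ms @ 8 + 754.717ms (4/3)
12. 5283.019ms @ 28/3 + 754.717ms (4/3)
13. 6037.736ms @ 32/3 + 566.038ms (1)
14. 6603.774ms @ 35/3 + 188.679ms (1/3)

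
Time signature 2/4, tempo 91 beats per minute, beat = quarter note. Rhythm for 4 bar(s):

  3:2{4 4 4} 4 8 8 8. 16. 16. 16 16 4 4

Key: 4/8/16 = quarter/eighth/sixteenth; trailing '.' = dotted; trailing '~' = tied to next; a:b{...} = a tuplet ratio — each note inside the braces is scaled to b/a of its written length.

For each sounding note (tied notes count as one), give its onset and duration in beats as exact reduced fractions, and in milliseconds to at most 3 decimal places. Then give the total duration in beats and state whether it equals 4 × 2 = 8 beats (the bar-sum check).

1) 0.0ms=0b +439.56ms=2/3b
2) 439.56ms=2/3b +439.56ms=2/3b
3) 879.121ms=4/3b +439.56ms=2/3b
4) 1318.681ms=2b +659.341ms=1b
5) 1978.022ms=3b +329.67ms=1/2b
6) 2307.692ms=7/2b +329.67ms=1/2b
7) 2637.363ms=4b +494.505ms=3/4b
8) 3131.868ms=19/4b +247.253ms=3/8b
9) 3379.121ms=41/8b +247.253ms=3/8b
10) 3626.374ms=11/2b +164.835ms=1/4b
11) 3791.209ms=23/4b +164.835ms=1/4b
12) 3956.044ms=6b +659.341ms=1b
13) 4615.385ms=7b +659.341ms=1b
Σ=8b of 8 (91bpm 2/4) — PASS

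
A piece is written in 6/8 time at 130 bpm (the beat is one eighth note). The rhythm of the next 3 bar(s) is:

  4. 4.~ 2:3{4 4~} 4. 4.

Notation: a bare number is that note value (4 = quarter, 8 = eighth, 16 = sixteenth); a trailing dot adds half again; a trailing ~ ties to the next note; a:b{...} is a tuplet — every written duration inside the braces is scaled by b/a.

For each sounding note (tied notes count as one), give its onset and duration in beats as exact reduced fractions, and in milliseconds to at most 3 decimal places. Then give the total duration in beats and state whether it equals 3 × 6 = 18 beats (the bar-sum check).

1) 0.0ms=0b +1384.615ms=3b
2) 1384.615ms=3b +2769.231ms=6b
3) 4153.846ms=9b +2769.231ms=6b
4) 6923.077ms=15b +1384.615ms=3b
Σ=18b of 18 (130bpm 6/8) — PASS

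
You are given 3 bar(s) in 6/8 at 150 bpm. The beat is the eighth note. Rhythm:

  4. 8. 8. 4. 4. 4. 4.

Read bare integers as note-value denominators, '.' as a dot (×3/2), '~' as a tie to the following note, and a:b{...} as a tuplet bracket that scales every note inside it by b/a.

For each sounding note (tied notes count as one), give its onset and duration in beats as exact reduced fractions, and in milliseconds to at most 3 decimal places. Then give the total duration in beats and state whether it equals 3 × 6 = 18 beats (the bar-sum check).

1) 0.0ms=0b +1200.0ms=3b
2) 1200.0ms=3b +600.0ms=3/2b
3) 1800.0ms=9/2b +600.0ms=3/2b
4) 2400.0ms=6b +1200.0ms=3b
5) 3600.0ms=9b +1200.0ms=3b
6) 4800.0ms=12b +1200.0ms=3b
7) 6000.0ms=15b +1200.0ms=3b
Σ=18b of 18 (150bpm 6/8) — PASS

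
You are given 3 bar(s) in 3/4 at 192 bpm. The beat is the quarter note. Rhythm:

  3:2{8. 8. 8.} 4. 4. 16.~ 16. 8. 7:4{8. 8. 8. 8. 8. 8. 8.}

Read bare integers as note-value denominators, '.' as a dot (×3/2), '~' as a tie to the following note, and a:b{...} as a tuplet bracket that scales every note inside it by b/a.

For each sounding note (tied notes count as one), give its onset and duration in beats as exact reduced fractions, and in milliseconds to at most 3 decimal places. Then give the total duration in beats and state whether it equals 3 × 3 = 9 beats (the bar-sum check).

1) 0.0ms=0b +156.25ms=1/2b
2) 156.25ms=1/2b +156.25ms=1/2b
3) 312.5ms=1b +156.25ms=1/2b
4) 468.75ms=3/2b +468.75ms=3/2b
5) 937.5ms=3b +468.75ms=3/2b
6) 1406.25ms=9/2b +234.375ms=3/4b
7) 1640.625ms=21/4b +234.375ms=3/4b
8) 1875.0ms=6b +133.929ms=3/7b
9) 2008.929ms=45/7b +133.929ms=3/7b
10) 2142.857ms=48/7b +133.929ms=3/7b
11) 2276.786ms=51/7b +133.929ms=3/7b
12) 2410.714ms=54/7b +133.929ms=3/7b
13) 2544.643ms=57/7b +133.929ms=3/7b
14) 2678.571ms=60/7b +133.929ms=3/7b
Σ=9b of 9 (192bpm 3/4) — PASS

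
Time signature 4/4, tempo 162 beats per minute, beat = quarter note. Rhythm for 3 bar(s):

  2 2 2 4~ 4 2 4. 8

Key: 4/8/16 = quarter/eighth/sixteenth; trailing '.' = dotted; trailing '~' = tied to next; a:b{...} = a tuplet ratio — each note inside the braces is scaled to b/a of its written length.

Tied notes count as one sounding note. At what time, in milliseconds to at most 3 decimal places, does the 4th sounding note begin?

1. 0.0ms @ 0 + 740.741ms (2)
2. 740.741ms @ 2 + 740.741ms (2)
3. 1481.481ms @ 4 + 740.741ms (2)
4. 2222.222ms @ 6 + 740.741ms (2)
5. 2962.963ms @ 8 + 740.741ms (2)
6. 3703.704ms @ 10 + 555.556ms (3/2)
7. 4259.259ms @ 23/2 + 185.185ms (1/2)

note 4 onset = 6b = 2222.222ms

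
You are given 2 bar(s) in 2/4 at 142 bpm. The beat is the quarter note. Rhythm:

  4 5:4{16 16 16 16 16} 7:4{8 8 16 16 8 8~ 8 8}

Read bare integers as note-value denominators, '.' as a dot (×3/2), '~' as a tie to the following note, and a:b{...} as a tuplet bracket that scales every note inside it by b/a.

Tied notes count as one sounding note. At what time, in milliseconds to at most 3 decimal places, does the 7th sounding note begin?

note 7 onset = 2b = 845.07ms

1. 0.0ms @ 0 + 422.535ms (1)
2. 422.535ms @ 1 + 84.507ms (1/5)
3. 507.042ms @ 6/5 + 84.507ms (1/5)
4. 591.549ms @ 7/5 + 84.507ms (1/5)
5. 676.056ms @ 8/5 + 84.507ms (1/5)
6. 760.563ms @ 9/5 + 84.507ms (1/5)
7. 845.07ms @ 2 + 120.724ms (2/7)
8. 965.795ms @ 16/7 + 120.724ms (2/7)
9. 1086.519ms @ 18/7 + 60.362ms (1/7)
10. 1146.881ms @ 19/7 + 60.362ms (1/7)
11. 1207.243ms @ 20/7 + 120.724ms (2/7)
12. 1327.968ms @ 22/7 + 241.449ms (4/7)
13. 1569.416ms @ 26/7 + 120.724ms (2/7)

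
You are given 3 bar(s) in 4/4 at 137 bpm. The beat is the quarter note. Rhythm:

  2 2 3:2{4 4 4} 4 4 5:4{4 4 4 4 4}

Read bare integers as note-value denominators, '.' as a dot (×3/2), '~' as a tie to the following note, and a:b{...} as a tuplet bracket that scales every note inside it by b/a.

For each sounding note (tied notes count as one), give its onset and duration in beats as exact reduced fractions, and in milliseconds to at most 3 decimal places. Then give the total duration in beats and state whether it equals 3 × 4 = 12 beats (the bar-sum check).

1) 0.0ms=0b +875.912ms=2b
2) 875.912ms=2b +875.912ms=2b
3) 1751.825ms=4b +291.971ms=2/3b
4) 2043.796ms=14/3b +291.971ms=2/3b
5) 2335.766ms=16/3b +291.971ms=2/3b
6) 2627.737ms=6b +437.956ms=1b
7) 3065.693ms=7b +437.956ms=1b
8) 3503.65ms=8b +350.365ms=4/5b
9) 3854.015ms=44/5b +350.365ms=4/5b
10) 4204.38ms=48/5b +350.365ms=4/5b
11) 4554.745ms=52/5b +350.365ms=4/5b
12) 4905.109ms=56/5b +350.365ms=4/5b
Σ=12b of 12 (137bpm 4/4) — PASS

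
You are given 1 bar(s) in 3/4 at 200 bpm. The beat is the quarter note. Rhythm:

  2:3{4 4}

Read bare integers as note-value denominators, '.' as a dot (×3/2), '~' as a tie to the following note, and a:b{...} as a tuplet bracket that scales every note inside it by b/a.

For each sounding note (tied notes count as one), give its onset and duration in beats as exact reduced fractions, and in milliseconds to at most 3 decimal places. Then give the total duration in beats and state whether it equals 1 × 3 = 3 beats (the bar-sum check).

1) 0.0ms=0b +450.0ms=3/2b
2) 450.0ms=3/2b +450.0ms=3/2b
Σ=3b of 3 (200bpm 3/4) — PASS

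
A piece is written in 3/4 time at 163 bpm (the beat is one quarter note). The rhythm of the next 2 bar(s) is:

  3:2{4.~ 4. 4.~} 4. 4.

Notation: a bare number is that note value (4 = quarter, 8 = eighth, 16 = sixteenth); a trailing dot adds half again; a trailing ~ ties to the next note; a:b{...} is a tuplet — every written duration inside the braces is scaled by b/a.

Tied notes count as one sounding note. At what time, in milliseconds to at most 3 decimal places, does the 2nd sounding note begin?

note 2 onset = 2b = 736.196ms

1. 0.0ms @ 0 + 736.196ms (2)
2. 736.196ms @ 2 + 920.245ms (5/2)
3. 1656.442ms @ 9/2 + 552.147ms (3/2)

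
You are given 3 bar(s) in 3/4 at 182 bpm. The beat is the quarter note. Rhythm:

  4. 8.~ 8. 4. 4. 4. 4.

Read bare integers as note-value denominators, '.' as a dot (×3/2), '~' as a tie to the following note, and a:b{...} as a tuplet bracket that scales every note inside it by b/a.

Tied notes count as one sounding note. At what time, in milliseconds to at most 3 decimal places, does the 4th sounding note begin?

note 4 onset = 9/2b = 1483.516ms

1. 0.0ms @ 0 + 494.505ms (3/2)
2. 494.505ms @ 3/2 + 494.505ms (3/2)
3. 989.011ms @ 3 + 494.505ms (3/2)
4. 1483.516ms @ 9/2 + 494.505ms (3/2)
5. 1978.022ms @ 6 + 494.505ms (3/2)
6. 2472.527ms @ 15/2 + 494.505ms (3/2)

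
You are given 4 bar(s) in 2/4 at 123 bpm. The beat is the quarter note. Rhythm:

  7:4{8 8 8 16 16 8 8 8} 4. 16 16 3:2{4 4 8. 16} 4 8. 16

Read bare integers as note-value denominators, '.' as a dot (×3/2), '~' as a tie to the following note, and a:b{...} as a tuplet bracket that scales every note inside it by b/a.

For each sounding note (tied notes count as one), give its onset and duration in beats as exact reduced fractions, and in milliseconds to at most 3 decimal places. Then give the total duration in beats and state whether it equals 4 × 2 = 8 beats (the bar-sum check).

1) 0.0ms=0b +139.373ms=2/7b
2) 139.373ms=2/7b +139.373ms=2/7b
3) 278.746ms=4/7b +139.373ms=2/7b
4) 418.118ms=6/7b +69.686ms=1/7b
5) 487.805ms=1b +69.686ms=1/7b
6) 557.491ms=8/7b +139.373ms=2/7b
7) 696.864ms=10/7b +139.373ms=2/7b
8) 836.237ms=12/7b +139.373ms=2/7b
9) 975.61ms=2b +731.707ms=3/2b
10) 1707.317ms=7/2b +121.951ms=1/4b
11) 1829.268ms=15/4b +121.951ms=1/4b
12) 1951.22ms=4b +325.203ms=2/3b
13) 2276.423ms=14/3b +325.203ms=2/3b
14) 2601.626ms=16/3b +243.902ms=1/2b
15) 2845.528ms=35/6b +81.301ms=1/6b
16) 2926.829ms=6b +487.805ms=1b
17) 3414.634ms=7b +365.854ms=3/4b
18) 3780.488ms=31/4b +121.951ms=1/4b
Σ=8b of 8 (123bpm 2/4) — PASS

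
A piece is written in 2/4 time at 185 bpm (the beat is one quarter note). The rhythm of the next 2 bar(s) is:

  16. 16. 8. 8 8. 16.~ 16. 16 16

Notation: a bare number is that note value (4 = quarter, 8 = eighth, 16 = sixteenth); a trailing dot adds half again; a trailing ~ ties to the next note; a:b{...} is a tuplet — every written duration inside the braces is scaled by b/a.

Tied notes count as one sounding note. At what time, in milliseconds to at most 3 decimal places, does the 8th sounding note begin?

note 8 onset = 15/4b = 1216.216ms

1. 0.0ms @ 0 + 121.622ms (3/8)
2. 121.622ms @ 3/8 + 121.622ms (3/8)
3. 243.243ms @ 3/4 + 243.243ms (3/4)
4. 486.486ms @ 3/2 + 162.162ms (1/2)
5. 648.649ms @ 2 + 243.243ms (3/4)
6. 891.892ms @ 11/4 + 243.243ms (3/4)
7. 1135.135ms @ 7/2 + 81.081ms (1/4)
8. 1216.216ms @ 15/4 + 81.081ms (1/4)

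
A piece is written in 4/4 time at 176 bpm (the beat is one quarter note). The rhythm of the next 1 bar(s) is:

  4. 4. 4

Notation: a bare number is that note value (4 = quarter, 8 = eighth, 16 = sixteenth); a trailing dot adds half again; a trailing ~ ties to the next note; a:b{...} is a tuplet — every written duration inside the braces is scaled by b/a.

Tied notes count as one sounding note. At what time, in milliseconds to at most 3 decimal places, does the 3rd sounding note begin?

note 3 onset = 3b = 1022.727ms

1. 0.0ms @ 0 + 511.364ms (3/2)
2. 511.364ms @ 3/2 + 511.364ms (3/2)
3. 1022.727ms @ 3 + 340.909ms (1)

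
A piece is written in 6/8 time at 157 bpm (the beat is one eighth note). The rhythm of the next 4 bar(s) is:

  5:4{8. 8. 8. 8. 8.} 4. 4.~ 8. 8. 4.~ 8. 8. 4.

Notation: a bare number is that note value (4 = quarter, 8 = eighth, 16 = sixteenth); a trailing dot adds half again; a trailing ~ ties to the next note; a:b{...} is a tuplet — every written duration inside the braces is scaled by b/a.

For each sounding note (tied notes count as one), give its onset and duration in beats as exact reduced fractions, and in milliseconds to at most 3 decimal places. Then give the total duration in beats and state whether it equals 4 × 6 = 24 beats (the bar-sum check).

1) 0.0ms=0b +458.599ms=6/5b
2) 458.599ms=6/5b +458.599ms=6/5b
3) 917.197ms=12/5b +458.599ms=6/5b
4) 1375.796ms=18/5b +458.599ms=6/5b
5) 1834.395ms=24/5b +458.599ms=6/5b
6) 2292.994ms=6b +1146.497ms=3b
7) 3439.49ms=9b +1719.745ms=9/2b
8) 5159.236ms=27/2b +573.248ms=3/2b
9) 5732.484ms=15b +1719.745ms=9/2b
10) 7452.229ms=39/2b +573.248ms=3/2b
11) 8025.478ms=21b +1146.497ms=3b
Σ=24b of 24 (157bpm 6/8) — PASS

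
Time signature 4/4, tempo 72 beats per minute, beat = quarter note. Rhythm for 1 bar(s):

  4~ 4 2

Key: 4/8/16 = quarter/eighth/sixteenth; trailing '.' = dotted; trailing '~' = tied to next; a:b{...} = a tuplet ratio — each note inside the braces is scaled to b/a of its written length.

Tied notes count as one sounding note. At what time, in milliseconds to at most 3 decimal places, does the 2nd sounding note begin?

note 2 onset = 2b = 1666.667ms

1. 0.0ms @ 0 + 1666.667ms (2)
2. 1666.667ms @ 2 + 1666.667ms (2)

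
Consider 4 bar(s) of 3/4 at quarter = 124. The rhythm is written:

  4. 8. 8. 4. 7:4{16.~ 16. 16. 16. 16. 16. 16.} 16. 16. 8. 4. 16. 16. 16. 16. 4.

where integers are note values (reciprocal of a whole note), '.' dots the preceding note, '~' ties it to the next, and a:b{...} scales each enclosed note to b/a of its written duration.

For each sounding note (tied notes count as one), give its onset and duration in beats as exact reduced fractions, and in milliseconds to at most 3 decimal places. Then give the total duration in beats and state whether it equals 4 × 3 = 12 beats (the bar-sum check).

1) 0.0ms=0b +725.806ms=3/2b
2) 725.806ms=3/2b +362.903ms=3/4b
3) 1088.71ms=9/4b +362.903ms=3/4b
4) 1451.613ms=3b +725.806ms=3/2b
5) 2177.419ms=9/2b +207.373ms=3/7b
6) 2384.793ms=69/14b +103.687ms=3/14b
7) 2488.479ms=36/7b +103.687ms=3/14b
8) 2592.166ms=75/14b +103.687ms=3/14b
9) 2695.853ms=39/7b +103.687ms=3/14b
10) 2799.539ms=81/14b +103.687ms=3/14b
11) 2903.226ms=6b +181.452ms=3/8b
12) 3084.677ms=51/8b +181.452ms=3/8b
13) 3266.129ms=27/4b +362.903ms=3/4b
14) 3629.032ms=15/2b +725.806ms=3/2b
15) 4354.839ms=9b +181.452ms=3/8b
16) 4536.29ms=75/8b +181.452ms=3/8b
17) 4717.742ms=39/4b +181.452ms=3/8b
18) 4899.194ms=81/8b +181.452ms=3/8b
19) 5080.645ms=21/2b +725.806ms=3/2b
Σ=12b of 12 (124bpm 3/4) — PASS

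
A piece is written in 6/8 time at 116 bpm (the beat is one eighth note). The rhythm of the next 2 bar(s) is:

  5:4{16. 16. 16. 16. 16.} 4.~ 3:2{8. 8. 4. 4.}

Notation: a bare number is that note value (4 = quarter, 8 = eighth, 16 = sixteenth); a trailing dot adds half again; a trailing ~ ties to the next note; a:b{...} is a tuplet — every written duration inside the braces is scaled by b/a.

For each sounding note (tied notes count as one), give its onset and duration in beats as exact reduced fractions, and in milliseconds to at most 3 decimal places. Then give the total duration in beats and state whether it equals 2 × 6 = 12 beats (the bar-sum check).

1) 0.0ms=0b +310.345ms=3/5b
2) 310.345ms=3/5b +310.345ms=3/5b
3) 620.69ms=6/5b +310.345ms=3/5b
4) 931.034ms=9/5b +310.345ms=3/5b
5) 1241.379ms=12/5b +310.345ms=3/5b
6) 1551.724ms=3b +2068.966ms=4b
7) 3620.69ms=7b +517.241ms=1b
8) 4137.931ms=8b +1034.483ms=2b
9) 5172.414ms=10b +1034.483ms=2b
Σ=12b of 12 (116bpm 6/8) — PASS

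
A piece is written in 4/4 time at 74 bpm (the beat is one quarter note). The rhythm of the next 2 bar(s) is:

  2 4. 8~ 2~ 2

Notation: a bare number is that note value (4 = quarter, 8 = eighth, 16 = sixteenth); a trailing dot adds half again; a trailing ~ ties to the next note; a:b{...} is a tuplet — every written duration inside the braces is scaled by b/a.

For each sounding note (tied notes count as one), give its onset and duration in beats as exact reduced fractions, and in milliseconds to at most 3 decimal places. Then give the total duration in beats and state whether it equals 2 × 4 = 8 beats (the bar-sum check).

1) 0.0ms=0b +1621.622ms=2b
2) 1621.622ms=2b +1216.216ms=3/2b
3) 2837.838ms=7/2b +3648.649ms=9/2b
Σ=8b of 8 (74bpm 4/4) — PASS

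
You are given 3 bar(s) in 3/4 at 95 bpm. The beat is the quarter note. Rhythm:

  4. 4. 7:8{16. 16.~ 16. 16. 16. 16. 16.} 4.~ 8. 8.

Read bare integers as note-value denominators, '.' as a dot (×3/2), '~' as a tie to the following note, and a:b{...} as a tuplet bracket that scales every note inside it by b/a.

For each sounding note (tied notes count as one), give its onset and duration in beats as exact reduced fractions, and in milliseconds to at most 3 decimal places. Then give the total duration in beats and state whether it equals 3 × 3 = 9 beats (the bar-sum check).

1) 0.0ms=0b +947.368ms=3/2b
2) 947.368ms=3/2b +947.368ms=3/2b
3) 1894.737ms=3b +270.677ms=3/7b
4) 2165.414ms=24/7b +541.353ms=6/7b
5) 2706.767ms=30/7b +270.677ms=3/7b
6) 2977.444ms=33/7b +270.677ms=3/7b
7) 3248.12ms=36/7b +270.677ms=3/7b
8) 3518.797ms=39/7b +270.677ms=3/7b
9) 3789.474ms=6b +1421.053ms=9/4b
10) 5210.526ms=33/4b +473.684ms=3/4b
Σ=9b of 9 (95bpm 3/4) — PASS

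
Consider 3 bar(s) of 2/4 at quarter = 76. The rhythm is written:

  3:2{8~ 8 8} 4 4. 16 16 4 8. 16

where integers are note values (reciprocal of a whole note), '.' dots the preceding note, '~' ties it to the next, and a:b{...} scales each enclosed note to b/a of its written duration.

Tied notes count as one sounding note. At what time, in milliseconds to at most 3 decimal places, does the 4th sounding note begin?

1. 0.0ms @ 0 + 526.316ms (2/3)
2. 526.316ms @ 2/3 + 263.158ms (1/3)
3. 789.474ms @ 1 + 789.474ms (1)
4. 1578.947ms @ 2 + 1184.211ms (3/2)
5. 2763.158ms @ 7/2 + 197.368ms (1/4)
6. 2960.526ms @ 15/4 + 197.368ms (1/4)
7. 3157.895ms @ 4 + 789.474ms (1)
8. 3947.368ms @ 5 + 592.105ms (3/4)
9. 4539.474ms @ 23/4 + 197.368ms (1/4)

note 4 onset = 2b = 1578.947ms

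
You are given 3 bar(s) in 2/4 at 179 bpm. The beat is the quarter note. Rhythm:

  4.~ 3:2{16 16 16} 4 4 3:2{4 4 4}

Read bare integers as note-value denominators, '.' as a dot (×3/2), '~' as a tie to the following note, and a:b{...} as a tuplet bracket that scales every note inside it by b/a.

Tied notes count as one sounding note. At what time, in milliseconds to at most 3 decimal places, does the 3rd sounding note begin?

note 3 onset = 11/6b = 614.525ms

1. 0.0ms @ 0 + 558.659ms (5/3)
2. 558.659ms @ 5/3 + 55.866ms (1/6)
3. 614.525ms @ 11/6 + 55.866ms (1/6)
4. 670.391ms @ 2 + 335.196ms (1)
5. 1005.587ms @ 3 + 335.196ms (1)
6. 1340.782ms @ 4 + 223.464ms (2/3)
7. 1564.246ms @ 14/3 + 223.464ms (2/3)
8. 1787.709ms @ 16/3 + 223.464ms (2/3)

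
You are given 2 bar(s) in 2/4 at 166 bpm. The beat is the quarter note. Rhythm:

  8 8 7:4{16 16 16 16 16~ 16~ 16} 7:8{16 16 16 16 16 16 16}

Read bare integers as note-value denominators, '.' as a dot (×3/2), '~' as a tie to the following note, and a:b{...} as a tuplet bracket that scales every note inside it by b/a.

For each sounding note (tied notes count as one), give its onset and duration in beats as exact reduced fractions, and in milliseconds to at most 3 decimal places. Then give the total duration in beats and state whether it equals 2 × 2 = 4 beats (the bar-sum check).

1) 0.0ms=0b +180.723ms=1/2b
2) 180.723ms=1/2b +180.723ms=1/2b
3) 361.446ms=1b +51.635ms=1/7b
4) 413.081ms=8/7b +51.635ms=1/7b
5) 464.716ms=9/7b +51.635ms=1/7b
6) 516.351ms=10/7b +51.635ms=1/7b
7) 567.986ms=11/7b +154.905ms=3/7b
8) 722.892ms=2b +103.27ms=2/7b
9) 826.162ms=16/7b +103.27ms=2/7b
10) 929.432ms=18/7b +103.27ms=2/7b
11) 1032.702ms=20/7b +103.27ms=2/7b
12) 1135.972ms=22/7b +103.27ms=2/7b
13) 1239.243ms=24/7b +103.27ms=2/7b
14) 1342.513ms=26/7b +103.27ms=2/7b
Σ=4b of 4 (166bpm 2/4) — PASS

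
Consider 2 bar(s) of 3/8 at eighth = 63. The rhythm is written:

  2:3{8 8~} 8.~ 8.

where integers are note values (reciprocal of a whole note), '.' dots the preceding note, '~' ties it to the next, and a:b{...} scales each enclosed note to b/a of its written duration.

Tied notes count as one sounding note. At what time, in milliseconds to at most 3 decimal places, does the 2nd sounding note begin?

1. 0.0ms @ 0 + 1428.571ms (3/2)
2. 1428.571ms @ 3/2 + 4285.714ms (9/2)

note 2 onset = 3/2b = 1428.571ms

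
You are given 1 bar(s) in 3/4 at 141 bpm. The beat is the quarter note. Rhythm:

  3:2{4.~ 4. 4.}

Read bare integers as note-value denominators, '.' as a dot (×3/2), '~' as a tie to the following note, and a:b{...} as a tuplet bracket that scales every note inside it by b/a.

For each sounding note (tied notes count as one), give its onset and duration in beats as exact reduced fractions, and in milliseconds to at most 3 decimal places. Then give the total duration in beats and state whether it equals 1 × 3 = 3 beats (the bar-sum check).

1) 0.0ms=0b +851.064ms=2b
2) 851.064ms=2b +425.532ms=1b
Σ=3b of 3 (141bpm 3/4) — PASS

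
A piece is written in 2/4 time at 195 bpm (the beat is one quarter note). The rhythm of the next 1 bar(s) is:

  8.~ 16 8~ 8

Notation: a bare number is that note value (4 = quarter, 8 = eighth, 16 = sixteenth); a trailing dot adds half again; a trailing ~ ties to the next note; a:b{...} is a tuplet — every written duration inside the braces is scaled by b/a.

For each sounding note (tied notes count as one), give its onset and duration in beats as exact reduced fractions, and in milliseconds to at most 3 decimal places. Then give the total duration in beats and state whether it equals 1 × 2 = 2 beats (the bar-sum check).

1) 0.0ms=0b +307.692ms=1b
2) 307.692ms=1b +307.692ms=1b
Σ=2b of 2 (195bpm 2/4) — PASS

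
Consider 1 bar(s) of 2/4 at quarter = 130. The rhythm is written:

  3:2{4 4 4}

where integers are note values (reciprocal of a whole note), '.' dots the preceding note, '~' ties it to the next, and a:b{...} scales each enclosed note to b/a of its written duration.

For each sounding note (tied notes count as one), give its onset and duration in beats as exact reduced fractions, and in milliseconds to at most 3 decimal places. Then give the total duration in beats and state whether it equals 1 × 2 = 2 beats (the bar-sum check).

1) 0.0ms=0b +307.692ms=2/3b
2) 307.692ms=2/3b +307.692ms=2/3b
3) 615.385ms=4/3b +307.692ms=2/3b
Σ=2b of 2 (130bpm 2/4) — PASS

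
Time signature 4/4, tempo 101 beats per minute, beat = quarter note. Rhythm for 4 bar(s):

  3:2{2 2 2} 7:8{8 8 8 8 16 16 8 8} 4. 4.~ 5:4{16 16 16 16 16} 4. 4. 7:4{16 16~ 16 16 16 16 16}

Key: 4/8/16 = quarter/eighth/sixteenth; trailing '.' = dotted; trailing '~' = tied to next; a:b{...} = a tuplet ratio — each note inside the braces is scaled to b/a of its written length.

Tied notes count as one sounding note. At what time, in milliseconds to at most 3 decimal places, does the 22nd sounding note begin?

1. 0.0ms @ 0 + 792.079ms (4/3)
2. 792.079ms @ 4/3 + 792.079ms (4/3)
3. 1584.158ms @ 8/3 + 792.079ms (4/3)
4. 2376.238ms @ 4 + 339.463ms (4/7)
5. 2715.7ms @ 32/7 + 339.463ms (4/7)
6. 3055.163ms @ 36/7 + 339.463ms (4/7)
7. 3394.625ms @ 40/7 + 339.463ms (4/7)
8. 3734.088ms @ 44/7 + 169.731ms (2/7)
9. 3903.819ms @ 46/7 + 169.731ms (2/7)
10. 4073.55ms @ 48/7 + 339.463ms (4/7)
11. 4413.013ms @ 52/7 + 339.463ms (4/7)
12. 4752.475ms @ 8 + 891.089ms (3/2)
13. 5643.564ms @ 19/2 + 1009.901ms (17/10)
14. 6653.465ms @ 56/5 + 118.812ms (1/5)
15. 6772.277ms @ 57/5 + 118.812ms (1/5)
16. 6891.089ms @ 58/5 + 118.812ms (1/5)
17. 7009.901ms @ 59/5 + 118.812ms (1/5)
18. 7128.713ms @ 12 + 891.089ms (3/2)
19. 8019.802ms @ 27/2 + 891.089ms (3/2)
20. 8910.891ms @ 15 + 84.866ms (1/7)
21. 8995.757ms @ 106/7 + 169.731ms (2/7)
22. 9165.488ms @ 108/7 + 84.866ms (1/7)
23. 9250.354ms @ 109/7 + 84.866ms (1/7)
24. 9335.219ms @ 110/7 + 84.866ms (1/7)
25. 9420.085ms @ 111/7 + 84.866ms (1/7)

note 22 onset = 108/7b = 9165.488ms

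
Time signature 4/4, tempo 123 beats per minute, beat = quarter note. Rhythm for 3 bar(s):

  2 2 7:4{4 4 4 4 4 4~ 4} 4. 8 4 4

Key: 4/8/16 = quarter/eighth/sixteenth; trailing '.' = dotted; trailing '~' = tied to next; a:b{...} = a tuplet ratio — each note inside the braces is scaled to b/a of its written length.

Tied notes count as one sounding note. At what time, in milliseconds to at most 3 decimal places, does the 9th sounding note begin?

note 9 onset = 8b = 3902.439ms

1. 0.0ms @ 0 + 975.61ms (2)
2. 975.61ms @ 2 + 975.61ms (2)
3. 1951.22ms @ 4 + 278.746ms (4/7)
4. 2229.965ms @ 32/7 + 278.746ms (4/7)
5. 2508.711ms @ 36/7 + 278.746ms (4/7)
6. 2787.456ms @ 40/7 + 278.746ms (4/7)
7. 3066.202ms @ 44/7 + 278.746ms (4/7)
8. 3344.948ms @ 48/7 + 557.491ms (8/7)
9. 3902.439ms @ 8 + 731.707ms (3/2)
10. 4634.146ms @ 19/2 + 243.902ms (1/2)
11. 4878.049ms @ 10 + 487.805ms (1)
12. 5365.854ms @ 11 + 487.805ms (1)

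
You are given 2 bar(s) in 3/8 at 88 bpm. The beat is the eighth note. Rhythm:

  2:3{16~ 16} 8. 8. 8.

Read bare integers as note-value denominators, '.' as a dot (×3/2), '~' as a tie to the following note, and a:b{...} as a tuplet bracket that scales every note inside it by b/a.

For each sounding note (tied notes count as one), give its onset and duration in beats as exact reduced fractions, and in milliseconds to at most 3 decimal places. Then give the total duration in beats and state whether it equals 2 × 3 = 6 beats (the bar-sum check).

1) 0.0ms=0b +1022.727ms=3/2b
2) 1022.727ms=3/2b +1022.727ms=3/2b
3) 2045.455ms=3b +1022.727ms=3/2b
4) 3068.182ms=9/2b +1022.727ms=3/2b
Σ=6b of 6 (88bpm 3/8) — PASS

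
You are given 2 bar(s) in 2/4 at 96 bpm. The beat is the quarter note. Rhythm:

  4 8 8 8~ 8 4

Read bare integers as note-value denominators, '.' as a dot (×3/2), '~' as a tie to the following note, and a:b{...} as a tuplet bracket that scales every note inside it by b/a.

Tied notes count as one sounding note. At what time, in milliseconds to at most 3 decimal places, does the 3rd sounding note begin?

1. 0.0ms @ 0 + 625.0ms (1)
2. 625.0ms @ 1 + 312.5ms (1/2)
3. 937.5ms @ 3/2 + 312.5ms (1/2)
4. 1250.0ms @ 2 + 625.0ms (1)
5. 1875.0ms @ 3 + 625.0ms (1)

note 3 onset = 3/2b = 937.5ms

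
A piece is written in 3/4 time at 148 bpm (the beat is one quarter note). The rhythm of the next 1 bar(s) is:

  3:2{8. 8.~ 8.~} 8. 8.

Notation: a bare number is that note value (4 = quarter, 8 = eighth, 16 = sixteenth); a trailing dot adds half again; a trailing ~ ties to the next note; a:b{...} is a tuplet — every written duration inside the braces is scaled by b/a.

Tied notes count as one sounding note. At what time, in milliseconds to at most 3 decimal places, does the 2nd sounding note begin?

note 2 onset = 1/2b = 202.703ms

1. 0.0ms @ 0 + 202.703ms (1/2)
2. 202.703ms @ 1/2 + 709.459ms (7/4)
3. 912.162ms @ 9/4 + 304.054ms (3/4)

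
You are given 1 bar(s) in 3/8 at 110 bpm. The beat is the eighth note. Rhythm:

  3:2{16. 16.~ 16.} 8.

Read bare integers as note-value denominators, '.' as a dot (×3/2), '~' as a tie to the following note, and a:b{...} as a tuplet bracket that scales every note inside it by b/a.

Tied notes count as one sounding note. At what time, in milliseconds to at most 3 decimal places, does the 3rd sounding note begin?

note 3 onset = 3/2b = 818.182ms

1. 0.0ms @ 0 + 272.727ms (1/2)
2. 272.727ms @ 1/2 + 545.455ms (1)
3. 818.182ms @ 3/2 + 818.182ms (3/2)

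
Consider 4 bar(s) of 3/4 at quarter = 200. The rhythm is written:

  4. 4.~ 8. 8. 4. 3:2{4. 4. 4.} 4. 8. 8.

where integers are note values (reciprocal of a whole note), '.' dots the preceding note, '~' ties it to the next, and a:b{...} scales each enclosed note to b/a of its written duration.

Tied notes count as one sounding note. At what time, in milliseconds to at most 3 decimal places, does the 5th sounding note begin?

1. 0.0ms @ 0 + 450.0ms (3/2)
2. 450.0ms @ 3/2 + 675.0ms (9/4)
3. 1125.0ms @ 15/4 + 225.0ms (3/4)
4. 1350.0ms @ 9/2 + 450.0ms (3/2)
5. 1800.0ms @ 6 + 300.0ms (1)
6. 2100.0ms @ 7 + 300.0ms (1)
7. 2400.0ms @ 8 + 300.0ms (1)
8. 2700.0ms @ 9 + 450.0ms (3/2)
9. 3150.0ms @ 21/2 + 225.0ms (3/4)
10. 3375.0ms @ 45/4 + 225.0ms (3/4)

note 5 onset = 6b = 1800.0ms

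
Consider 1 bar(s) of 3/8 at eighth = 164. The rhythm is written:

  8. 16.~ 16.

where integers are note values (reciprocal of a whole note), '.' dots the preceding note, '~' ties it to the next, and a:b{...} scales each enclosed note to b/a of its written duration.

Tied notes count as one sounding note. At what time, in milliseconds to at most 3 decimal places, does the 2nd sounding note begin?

1. 0.0ms @ 0 + 548.78ms (3/2)
2. 548.78ms @ 3/2 + 548.78ms (3/2)

note 2 onset = 3/2b = 548.78ms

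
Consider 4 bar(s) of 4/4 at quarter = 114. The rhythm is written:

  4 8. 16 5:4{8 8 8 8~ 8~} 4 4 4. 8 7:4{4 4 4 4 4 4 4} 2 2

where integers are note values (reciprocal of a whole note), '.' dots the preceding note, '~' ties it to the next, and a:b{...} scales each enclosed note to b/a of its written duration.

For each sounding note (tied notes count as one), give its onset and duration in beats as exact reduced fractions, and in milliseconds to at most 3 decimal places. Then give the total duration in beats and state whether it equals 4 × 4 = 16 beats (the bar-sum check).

1) 0.0ms=0b +526.316ms=1b
2) 526.316ms=1b +394.737ms=3/4b
3) 921.053ms=7/4b +131.579ms=1/4b
4) 1052.632ms=2b +210.526ms=2/5b
5) 1263.158ms=12/5b +210.526ms=2/5b
6) 1473.684ms=14/5b +210.526ms=2/5b
7) 1684.211ms=16/5b +947.368ms=9/5b
8) 2631.579ms=5b +526.316ms=1b
9) 3157.895ms=6b +789.474ms=3/2b
10) 3947.368ms=15/2b +263.158ms=1/2b
11) 4210.526ms=8b +300.752ms=4/7b
12) 4511.278ms=60/7b +300.752ms=4/7b
13) 4812.03ms=64/7b +300.752ms=4/7b
14) 5112.782ms=68/7b +300.752ms=4/7b
15) 5413.534ms=72/7b +300.752ms=4/7b
16) 5714.286ms=76/7b +300.752ms=4/7b
17) 6015.038ms=80/7b +300.752ms=4/7b
18) 6315.789ms=12b +1052.632ms=2b
19) 7368.421ms=14b +1052.632ms=2b
Σ=16b of 16 (114bpm 4/4) — PASS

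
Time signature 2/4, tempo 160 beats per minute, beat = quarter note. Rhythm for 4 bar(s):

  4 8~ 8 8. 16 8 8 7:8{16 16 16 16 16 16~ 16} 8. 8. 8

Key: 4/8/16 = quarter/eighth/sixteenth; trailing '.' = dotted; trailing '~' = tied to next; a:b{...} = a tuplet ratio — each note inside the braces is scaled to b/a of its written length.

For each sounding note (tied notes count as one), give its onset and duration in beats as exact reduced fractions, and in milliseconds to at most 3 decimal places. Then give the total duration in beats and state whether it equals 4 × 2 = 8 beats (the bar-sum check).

1) 0.0ms=0b +375.0ms=1b
2) 375.0ms=1b +375.0ms=1b
3) 750.0ms=2b +281.25ms=3/4b
4) 1031.25ms=11/4b +93.75ms=1/4b
5) 1125.0ms=3b +187.5ms=1/2b
6) 1312.5ms=7/2b +187.5ms=1/2b
7) 1500.0ms=4b +107.143ms=2/7b
8) 1607.143ms=30/7b +107.143ms=2/7b
9) 1714.286ms=32/7b +107.143ms=2/7b
10) 1821.429ms=34/7b +107.143ms=2/7b
11) 1928.571ms=36/7b +107.143ms=2/7b
12) 2035.714ms=38/7b +214.286ms=4/7b
13) 2250.0ms=6b +281.25ms=3/4b
14) 2531.25ms=27/4b +281.25ms=3/4b
15) 2812.5ms=15/2b +187.5ms=1/2b
Σ=8b of 8 (160bpm 2/4) — PASS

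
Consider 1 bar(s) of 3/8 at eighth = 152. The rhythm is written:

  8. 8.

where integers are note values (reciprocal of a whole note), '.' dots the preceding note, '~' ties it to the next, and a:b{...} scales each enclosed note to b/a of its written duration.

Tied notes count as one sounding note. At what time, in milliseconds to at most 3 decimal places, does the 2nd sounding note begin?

note 2 onset = 3/2b = 592.105ms

1. 0.0ms @ 0 + 592.105ms (3/2)
2. 592.105ms @ 3/2 + 592.105ms (3/2)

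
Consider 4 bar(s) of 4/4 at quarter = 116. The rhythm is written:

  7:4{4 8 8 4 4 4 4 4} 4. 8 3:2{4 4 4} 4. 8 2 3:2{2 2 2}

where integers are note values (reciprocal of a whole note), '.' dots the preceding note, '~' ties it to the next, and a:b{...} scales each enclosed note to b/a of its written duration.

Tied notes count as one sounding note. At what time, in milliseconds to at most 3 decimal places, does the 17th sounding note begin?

1. 0.0ms @ 0 + 295.567ms (4/7)
2. 295.567ms @ 4/7 + 147.783ms (2/7)
3. 443.35ms @ 6/7 + 147.783ms (2/7)
4. 591.133ms @ 8/7 + 295.567ms (4/7)
5. 886.7ms @ 12/7 + 295.567ms (4/7)
6. 1182.266ms @ 16/7 + 295.567ms (4/7)
7. 1477.833ms @ 20/7 + 295.567ms (4/7)
8. 1773.399ms @ 24/7 + 295.567ms (4/7)
9. 2068.966ms @ 4 + 775.862ms (3/2)
10. 2844.828ms @ 11/2 + 258.621ms (1/2)
11. 3103.448ms @ 6 + 344.828ms (2/3)
12. 3448.276ms @ 20/3 + 344.828ms (2/3)
13. 3793.103ms @ 22/3 + 344.828ms (2/3)
14. 4137.931ms @ 8 + 775.862ms (3/2)
15. 4913.793ms @ 19/2 + 258.621ms (1/2)
16. 5172.414ms @ 10 + 1034.483ms (2)
17. 6206.897ms @ 12 + 689.655ms (4/3)
18. 6896.552ms @ 40/3 + 689.655ms (4/3)
19. 7586.207ms @ 44/3 + 689.655ms (4/3)

note 17 onset = 12b = 6206.897ms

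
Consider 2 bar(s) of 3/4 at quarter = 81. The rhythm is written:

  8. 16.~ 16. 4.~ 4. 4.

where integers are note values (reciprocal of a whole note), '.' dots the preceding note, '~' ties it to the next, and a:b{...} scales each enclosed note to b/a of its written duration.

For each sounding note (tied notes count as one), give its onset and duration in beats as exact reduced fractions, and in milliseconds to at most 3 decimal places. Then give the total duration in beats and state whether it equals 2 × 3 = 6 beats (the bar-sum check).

1) 0.0ms=0b +555.556ms=3/4b
2) 555.556ms=3/4b +555.556ms=3/4b
3) 1111.111ms=3/2b +2222.222ms=3b
4) 3333.333ms=9/2b +1111.111ms=3/2b
Σ=6b of 6 (81bpm 3/4) — PASS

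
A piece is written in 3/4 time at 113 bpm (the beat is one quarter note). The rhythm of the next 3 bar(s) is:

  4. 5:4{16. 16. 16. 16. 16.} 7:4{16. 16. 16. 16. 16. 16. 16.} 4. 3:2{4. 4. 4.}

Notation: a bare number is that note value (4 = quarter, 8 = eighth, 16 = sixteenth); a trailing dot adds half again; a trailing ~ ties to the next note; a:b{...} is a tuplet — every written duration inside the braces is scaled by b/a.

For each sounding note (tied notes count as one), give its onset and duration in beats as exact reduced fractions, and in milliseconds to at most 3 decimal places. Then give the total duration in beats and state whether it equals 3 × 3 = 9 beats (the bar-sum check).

1) 0.0ms=0b +796.46ms=3/2b
2) 796.46ms=3/2b +159.292ms=3/10b
3) 955.752ms=9/5b +159.292ms=3/10b
4) 1115.044ms=21/10b +159.292ms=3/10b
5) 1274.336ms=12/5b +159.292ms=3/10b
6) 1433.628ms=27/10b +159.292ms=3/10b
7) 1592.92ms=3b +113.78ms=3/14b
8) 1706.7ms=45/14b +113.78ms=3/14b
9) 1820.48ms=24/7b +113.78ms=3/14b
10) 1934.26ms=51/14b +113.78ms=3/14b
11) 2048.04ms=27/7b +113.78ms=3/14b
12) 2161.82ms=57/14b +113.78ms=3/14b
13) 2275.601ms=30/7b +113.78ms=3/14b
14) 2389.381ms=9/2b +796.46ms=3/2b
15) 3185.841ms=6b +530.973ms=1b
16) 3716.814ms=7b +530.973ms=1b
17) 4247.788ms=8b +530.973ms=1b
Σ=9b of 9 (113bpm 3/4) — PASS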